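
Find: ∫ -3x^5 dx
Using power rule: ∫ -3x^5 dx = -3/6 x^6+C = (-1/2)x^6+C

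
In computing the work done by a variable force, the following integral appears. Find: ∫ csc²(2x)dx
Since d/dx[-cot(2x)]=2csc²(2x), integral=-cot(2x)/2 + C

Answer: (-1/2)cot(2x) + C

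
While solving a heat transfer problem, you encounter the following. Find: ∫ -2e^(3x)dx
Since d/dx[e^(3x)] = 3e^(3x), we get -2/3 e^(3x)+C

Answer: (-2/3)e^(3x)+C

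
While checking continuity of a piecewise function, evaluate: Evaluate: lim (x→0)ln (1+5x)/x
L'Hôpital (0/0): lim 5/(1+5x) / 1=5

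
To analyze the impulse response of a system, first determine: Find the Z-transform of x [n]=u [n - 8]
Using the time-shift property: Z{u[n-8]} = z^(-8)*z/(z-1)
= z^(-7)/(z-1)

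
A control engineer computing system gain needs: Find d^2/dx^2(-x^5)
Apply power rule 2 times:
d^1: -5x^4
d^2: -20x^3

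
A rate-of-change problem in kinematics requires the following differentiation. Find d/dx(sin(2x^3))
Chain rule: d/dx[sin(u)]=cos(u)·u' where u=2x^3
u'=6x^2

Answer: 6x^2·cos(2x^3)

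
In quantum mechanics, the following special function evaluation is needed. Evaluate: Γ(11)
Γ(n) = (n-1)! for positive integers
Γ(11) = 10! = 3628800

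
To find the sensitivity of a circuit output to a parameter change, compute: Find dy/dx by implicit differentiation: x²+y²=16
Differentiate both sides: 2x + 2y·(dy/dx)=0
Solve: dy/dx=-2x/(2y)=-x/y

Answer: dy/dx=-x/y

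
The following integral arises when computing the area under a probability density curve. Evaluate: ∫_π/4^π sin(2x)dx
Antiderivative: -cos(2x)/2
Evaluate at bounds: [-cos(2·π)/2] - [-cos(2·π/4)/2]
= (-(1) + (0))/2 = -1/2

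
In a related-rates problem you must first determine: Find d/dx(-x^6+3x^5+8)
Power rule: d/dx(ax^n)=n·a·x^(n-1)
Term by term: -6·x^5+15·x^4

Answer: -6x^5+15x^4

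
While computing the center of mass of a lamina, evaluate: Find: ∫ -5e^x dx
Since d/dx[e^x] = +e^x, we get -5e^x+C

Answer: -5e^x+C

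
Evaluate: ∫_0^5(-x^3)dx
Step 1: Find antiderivative F(x)=(-1/4)x^4
Step 2: F(5) - F(0)=-625/4 - (0)=-625/4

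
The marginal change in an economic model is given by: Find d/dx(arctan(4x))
d/dx[arctan(u)]=u'/(1+u²), u=4x, u'=4

Answer: 4/(1+16x²)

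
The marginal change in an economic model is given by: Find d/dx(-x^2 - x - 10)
Power rule: d/dx(ax^n)=n·a·x^(n-1)
Term by term: -2·x - 1

Answer: -2x - 1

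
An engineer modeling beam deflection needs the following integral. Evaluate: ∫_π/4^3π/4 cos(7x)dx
Antiderivative: sin(7x)/7
Evaluate at bounds: [sin(7·3π/4)/7] - [sin(7·π/4)/7]
= ((-√2/2) - (-√2/2))/7 = 0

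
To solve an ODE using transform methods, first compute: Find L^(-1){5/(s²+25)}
L^(-1){w/(s² + w²)}=sin(wt)
Here w=5

Answer: sin(5t)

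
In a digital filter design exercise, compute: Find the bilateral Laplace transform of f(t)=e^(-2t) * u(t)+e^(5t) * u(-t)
For e^(-2t) * u(t): L = 1/(s+2), Re(s) > -2
For e^(5t) * u(-t): L = -1/(s-5), Re(s) < 5
Combined: F(s) = 1/(s+2)-1/(s-5), -2 < Re(s) < 5

Answer: 1/(s+2)-1/(s-5), ROC: -2 < Re(s) < 5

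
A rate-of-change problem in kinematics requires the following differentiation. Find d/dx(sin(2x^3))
Chain rule: d/dx[sin(u)]=cos(u)·u' where u=2x^3
u'=6x^2

Answer: 6x^2·cos(2x^3)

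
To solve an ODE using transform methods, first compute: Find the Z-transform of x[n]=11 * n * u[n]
Z{n*u[n]} = z/(z-1)^2
By linearity: Z{11*n*u[n]} = 11z/(z-1)^2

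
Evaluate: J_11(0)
J_n(0) = 0 for all n > 0 (Bessel function of first kind)
J_11(0) = 0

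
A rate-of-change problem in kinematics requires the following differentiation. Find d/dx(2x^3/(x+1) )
Quotient rule: (f/g)'=(f'g - fg')/g²
f=2x^3, f'=6x^2
g=x + 1, g'=1

Answer: (6x^2·(x + 1) - 2x^3)/(x + 1)²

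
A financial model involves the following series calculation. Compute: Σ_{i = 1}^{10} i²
Using formula: Σ i^2 = n(n+1)(2n+1)/6 = 10·11·21/6 = 385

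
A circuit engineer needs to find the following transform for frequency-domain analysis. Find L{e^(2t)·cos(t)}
First shifting: L{e^(at)f(t)}=F(s-a)
L{cos(t)}=s/(s²+1)
Shift: (s-2)/((s-2)²+1)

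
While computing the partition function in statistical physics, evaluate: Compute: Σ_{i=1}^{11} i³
Using formula: Σ i^3=[n(n+1)/2]²=[11·12/2]²=4356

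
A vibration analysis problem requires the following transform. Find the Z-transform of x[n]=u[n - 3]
Using the time-shift property: Z{u[n-3]} = z^(-3) * z/(z-1)
= z^(-2)/(z-1)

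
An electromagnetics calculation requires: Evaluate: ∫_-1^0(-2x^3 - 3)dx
Step 1: Find antiderivative F(x)=(-1/2)x^4 - 3x
Step 2: F(0) - F(-1)=0 - (5/2)=-5/2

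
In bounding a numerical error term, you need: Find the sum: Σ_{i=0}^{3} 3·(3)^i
Geometric series: S=a(1 - r^n)/(1 - r)
a=3, r=3, n=4
S=3(1-81)/-2=120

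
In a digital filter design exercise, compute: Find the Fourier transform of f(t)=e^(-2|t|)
Using the standard pair: F{e^(-a|t|)} = 2a/(a^2+omega^2)
With a = 2: F(omega) = 4/(4+omega^2)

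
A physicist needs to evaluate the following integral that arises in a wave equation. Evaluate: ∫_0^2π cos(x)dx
Antiderivative: sin(x)
Evaluate at bounds: [sin(1·2π)/1] - [sin(1·0)/1]
=((0) - (0))/1=0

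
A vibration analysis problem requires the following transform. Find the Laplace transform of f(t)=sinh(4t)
L{sinh(at)} = a/(s²-a²)
L{sinh(4t)} = 4/(s²-16)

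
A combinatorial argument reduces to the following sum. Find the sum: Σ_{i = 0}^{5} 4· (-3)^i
Geometric series: S = a(1 - r^n)/(1 - r)
a = 4, r = -3, n = 6
S = 4(1 - 729)/4 = -728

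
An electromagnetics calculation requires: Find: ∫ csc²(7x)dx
Since d/dx[-cot(7x)]=7csc²(7x), integral=-cot(7x)/7+C

Answer: (-1/7)cot(7x)+C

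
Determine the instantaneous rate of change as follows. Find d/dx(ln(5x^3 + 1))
Chain rule: d/dx[ln(u)] = u'/u where u = 5x^3 + 1
u' = 15x^2

Answer: (15x^2)/(5x^3 + 1)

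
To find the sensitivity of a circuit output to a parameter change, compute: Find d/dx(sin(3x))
Chain rule: d/dx[sin(u)]=cos(u)·u' where u=3x
u'=3

Answer: 3·cos(3x)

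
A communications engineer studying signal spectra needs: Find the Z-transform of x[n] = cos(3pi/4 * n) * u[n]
Z{cos(w0 * n) * u[n]}=z(z - cos(w0))/(z^2 - 2z * cos(w0) + 1)
With w0=3pi/4: X(z)=z(z - cos(3pi/4))/(z^2 - 2z * cos(3pi/4) + 1)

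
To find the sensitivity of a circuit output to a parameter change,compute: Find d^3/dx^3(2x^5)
Apply power rule 3 times:
d^1: 10x^4
d^2: 40x^3
d^3: 120x^2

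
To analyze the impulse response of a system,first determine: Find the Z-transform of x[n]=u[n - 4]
Using the time-shift property: Z{u[n-4]} = z^(-4) * z/(z-1)
= z^(-3)/(z-1)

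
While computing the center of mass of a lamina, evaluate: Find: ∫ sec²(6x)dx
Since d/dx[tan(6x)]=6sec²(6x), integral=tan(6x)/6 + C

Answer: (1/6)tan(6x) + C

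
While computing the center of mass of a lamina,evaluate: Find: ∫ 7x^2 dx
Using power rule: ∫ 7x^2 dx = 7/3 x^3 + C = (7/3)x^3 + C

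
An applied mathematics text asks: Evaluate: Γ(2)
Γ(n)=(n-1)! for positive integers
Γ(2)=1!=1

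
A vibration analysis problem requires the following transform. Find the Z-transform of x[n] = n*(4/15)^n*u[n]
Using the property Z{n*a^n*u[n]}=az/(z-a)^2
With a=4/15: X(z)=(4/15)z/(z - 4/15)^2, |z| > 4/15

Answer: (4/15)z/(z - 4/15)^2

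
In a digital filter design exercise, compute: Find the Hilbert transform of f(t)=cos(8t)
The Hilbert transform shifts each frequency component by -pi/2.
H{cos(wt)}=sin(wt)
With w=8: H{cos(8t)}=sin(8t)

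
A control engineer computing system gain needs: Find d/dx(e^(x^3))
Chain rule: d/dx[e^u]=e^u · u' where u=x^3
u'=3x^2

Answer: 3x^2·e^(x^3)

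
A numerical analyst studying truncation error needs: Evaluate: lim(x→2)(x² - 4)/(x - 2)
Factor: (x² - 4) = (x-2)(x+2)
Cancel (x-2): lim(x→2) (x+2) = 4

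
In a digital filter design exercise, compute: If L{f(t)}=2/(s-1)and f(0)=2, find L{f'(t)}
L{f'(t)} = s·F(s) - f(0) = 2s/(s-1)-2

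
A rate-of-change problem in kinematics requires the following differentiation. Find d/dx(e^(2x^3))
Chain rule: d/dx[e^u]=e^u · u' where u=2x^3
u'=6x^2

Answer: 6x^2·e^(2x^3)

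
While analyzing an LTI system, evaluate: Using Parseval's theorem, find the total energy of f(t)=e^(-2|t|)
Parseval's theorem: E = integral |f(t)|^2 dt = (1/2pi) integral |F(omega)|^2 domega
E = integral_{-inf}^{inf} e^(-4|t|) dt = 2 * integral_0^inf e^(-4t) dt = 2/(2 * 2) = 1/2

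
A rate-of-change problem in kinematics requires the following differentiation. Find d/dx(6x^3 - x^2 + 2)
Power rule: d/dx(ax^n)=n·a·x^(n-1)
Term by term: 18·x^2-2·x

Answer: 18x^2-2x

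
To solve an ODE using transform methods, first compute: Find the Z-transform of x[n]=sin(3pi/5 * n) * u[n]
Z{sin(w0*n)*u[n]}=z*sin(w0)/(z^2-2z*cos(w0)+1)
With w0=3pi/5: X(z)=z*sin(3pi/5)/(z^2-2z*cos(3pi/5)+1)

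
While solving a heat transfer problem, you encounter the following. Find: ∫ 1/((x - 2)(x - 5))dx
Partial fractions: 1/((x-2)(x-5))=A/(x-2) + B/(x-5)
A=-1/3, B=1/3
∫ [-1/3· 1/(x-2) + 1/3· 1/(x-5)] dx
=(1/3)[ln|x-5| - ln|x-2|] + C

Answer: (1/3)·ln|(x-5)/(x-2)| + C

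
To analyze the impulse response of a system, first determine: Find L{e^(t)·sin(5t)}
First shifting: L{e^(at)f(t)}=F(s-a)
L{sin(5t)}=5/(s² + 25)
Shift: 5/((s-1)² + 25)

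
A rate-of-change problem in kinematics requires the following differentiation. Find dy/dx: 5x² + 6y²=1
Differentiate: 10x + 12y·(dy/dx) = 0
dy/dx = -10x/(12y) = -(5/6)·(x/y)

Answer: dy/dx = -(5/6)·(x/y)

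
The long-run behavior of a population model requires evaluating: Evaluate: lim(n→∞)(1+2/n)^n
This is the definition of e^2: lim(1 + 2/n)^n = e^2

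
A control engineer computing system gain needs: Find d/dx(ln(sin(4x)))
Chain rule: d/dx[ln(u)]=u'/u where u=sin(4x)
u'=4cos(4x)

Answer: (4cos(4x))/(sin(4x))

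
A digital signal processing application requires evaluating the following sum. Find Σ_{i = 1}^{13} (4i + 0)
= 4·Σ i + 0·13 = 4·91 + 0 = 364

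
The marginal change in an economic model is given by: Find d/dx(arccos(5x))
d/dx[arccos(u)]=-u'/√(1-u²), u=5x, u'=5

Answer: -5/√(1 - 25x²)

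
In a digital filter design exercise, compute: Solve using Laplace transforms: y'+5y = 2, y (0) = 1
Take L of both sides: sY(s)-1+5Y(s) = 2/s
Y(s)(s+5) = 2/s+1
Y(s) = 2/(s(s+5))+1/(s+5)
Partial fractions: 2/(s(s+5)) = (2/5)/s - (2/5)/(s+5)
So Y(s) = (2/5)/s+(3/5)/(s+5)
Inverse transform (L^(-1){1/s} = 1, L^(-1){1/(s+5)} = e^(-5t)):

Answer: y(t) = 2/5+(3/5)·e^(-5t)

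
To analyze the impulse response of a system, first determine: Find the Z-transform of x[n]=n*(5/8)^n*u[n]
Using the property Z{n*a^n*u[n]} = az/(z-a)^2
With a = 5/8: X(z) = (5/8)z/(z - 5/8)^2, |z| > 5/8

Answer: (5/8)z/(z - 5/8)^2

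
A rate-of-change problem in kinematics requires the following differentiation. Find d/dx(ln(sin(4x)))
Chain rule: d/dx[ln(u)]=u'/u where u=sin(4x)
u'=4cos(4x)

Answer: (4cos(4x))/(sin(4x))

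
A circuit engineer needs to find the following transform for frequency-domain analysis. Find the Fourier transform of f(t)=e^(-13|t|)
Using the standard pair: F{e^(-a|t|)} = 2a/(a^2+omega^2)
With a = 13: F(omega) = 26/(169+omega^2)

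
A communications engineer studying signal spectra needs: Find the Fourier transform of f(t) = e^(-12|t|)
Using the standard pair: F{e^(-a|t|)} = 2a/(a^2+omega^2)
With a = 12: F(omega) = 24/(144+omega^2)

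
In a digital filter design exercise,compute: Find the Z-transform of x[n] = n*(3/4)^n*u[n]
Using the property Z{n*a^n*u[n]} = az/(z-a)^2
With a = 3/4: X(z) = (3/4)z/(z - 3/4)^2, |z| > 3/4

Answer: (3/4)z/(z - 3/4)^2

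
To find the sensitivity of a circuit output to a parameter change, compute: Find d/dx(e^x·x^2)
Product rule: (fg)' = f'g + fg'
f = e^x, f' = e^x
g = x^2, g' = 2x

Answer: e^x·x^2 + 2·e^x·x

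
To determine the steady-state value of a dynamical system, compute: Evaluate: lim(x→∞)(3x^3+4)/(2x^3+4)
Divide numerator and denominator by x^3:
lim (3 + 4/x^3)/(2 + 4/x^3)=3/2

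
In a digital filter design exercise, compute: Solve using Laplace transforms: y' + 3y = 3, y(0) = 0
Take L of both sides: sY(s) - 0 + 3Y(s) = 3/s
Y(s)(s + 3) = 3/s + 0
Y(s) = 3/(s(s + 3)) + 0/(s + 3)
Partial fractions: 3/(s(s + 3)) = 1/s - 1/(s + 3)
So Y(s) = 1/s - 1/(s + 3)
Inverse transform (L^(-1){1/s} = 1, L^(-1){1/(s + 3)} = e^(-3t)):

Answer: y(t) = 1 - e^(-3t)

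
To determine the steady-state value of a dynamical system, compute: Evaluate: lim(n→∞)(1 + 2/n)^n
This is the definition of e^2: lim(1 + 2/n)^n = e^2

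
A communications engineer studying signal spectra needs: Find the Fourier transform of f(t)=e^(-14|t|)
Using the standard pair: F{e^(-a|t|)} = 2a/(a^2+omega^2)
With a = 14: F(omega) = 28/(196+omega^2)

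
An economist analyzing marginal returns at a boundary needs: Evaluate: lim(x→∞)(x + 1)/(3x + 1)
Divide numerator and denominator by x:
lim (1+1/x)/(3+1/x)=1/3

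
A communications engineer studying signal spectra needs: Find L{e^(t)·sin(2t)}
First shifting: L{e^(at)f(t)}=F(s-a)
L{sin(2t)}=2/(s² + 4)
Shift: 2/((s-1)² + 4)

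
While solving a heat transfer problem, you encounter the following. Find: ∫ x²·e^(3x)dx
Integration by parts twice:
First: u=x², dv=e^(3x) dx => x²e^(3x)/3 - (2/3)∫ xe^(3x) dx
Second (∫ xe^(3x) dx): xe^(3x)/3 - e^(3x)/9
Combining: e^(3x)(x²/3 - 2x/9 + 2/27) + C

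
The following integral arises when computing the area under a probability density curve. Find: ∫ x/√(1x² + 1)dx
Let u=x² + 1, du=2x dx
∫ (1/2)·u^(-1/2) du=√u + C

Answer: √(x² + 1) + C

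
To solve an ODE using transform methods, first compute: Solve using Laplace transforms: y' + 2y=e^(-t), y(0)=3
Take L: sY - 3 + 2Y = 1/(s + 1)
Y(s + 2) = 1/(s + 1) + 3
Y = 1/((s + 1)(s + 2)) + 3/(s + 2)
Partial fractions: 1/((s + 1)(s + 2)) = 1/(s + 1) - 1/(s + 2)
So Y = 1/(s + 1) + 2/(s + 2)
Inverse Laplace transform (L^(-1){1/(s + 1)} = e^(-t), L^(-1){1/(s + 2)} = e^(-2t)):

Answer: y(t) = 1·e^(-t) + 2·e^(-2t)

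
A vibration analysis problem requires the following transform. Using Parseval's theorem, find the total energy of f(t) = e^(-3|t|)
Parseval's theorem: E = integral |f(t)|^2 dt = (1/2pi) integral |F(omega)|^2 domega
E = integral_{-inf}^{inf} e^(-6|t|) dt = 2 * integral_0^inf e^(-6t) dt = 2/(2 * 3) = 1/3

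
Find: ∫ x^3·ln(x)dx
By parts: u=ln(x), dv=x^3 dx
du=1/x dx, v=x^4/4
=x^4·ln(x)/4 - ∫ x^3/4 dx
=x^4·ln(x)/4 - x^4/16+C

Answer: x^4(ln(x)/4-1/16)+C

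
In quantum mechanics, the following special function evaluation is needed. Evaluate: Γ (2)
Γ(n) = (n-1)! for positive integers
Γ(2) = 1! = 1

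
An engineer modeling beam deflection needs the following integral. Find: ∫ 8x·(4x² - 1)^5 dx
Let u=4x² - 1, du=8x dx
∫ u^5 du=u^6/6+C

Answer: (4x² - 1)^6/6+C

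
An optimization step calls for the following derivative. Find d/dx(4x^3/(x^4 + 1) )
Quotient rule: (f/g)' = (f'g - fg')/g²
f = 4x^3, f' = 12x^2
g = x^4 + 1, g' = 4x^3

Answer: (12x^2·(x^4 + 1) - 16x^6)/(x^4 + 1)²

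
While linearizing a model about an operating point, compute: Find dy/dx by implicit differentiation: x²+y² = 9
Differentiate both sides: 2x+2y·(dy/dx)=0
Solve: dy/dx=-2x/(2y)=-x/y

Answer: dy/dx=-x/y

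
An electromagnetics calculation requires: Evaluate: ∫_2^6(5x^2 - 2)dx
Step 1: Find antiderivative F(x)=(5/3)x^3-2x
Step 2: F(6) - F(2)=348 - (28/3)=1016/3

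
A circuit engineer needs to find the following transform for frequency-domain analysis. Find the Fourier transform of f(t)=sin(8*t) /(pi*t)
sin(W * t)/(pi * t) = (W/pi) * sinc(W * t/pi) is the impulse response of the ideal low-pass filter with cutoff W (here W = 8).
Its Fourier transform is a rectangular function:
F(omega) = 1 for |omega| < 8, 0 otherwise

Answer: rect(omega/16) [i.e., 1 for |omega| < 8, 0 otherwise]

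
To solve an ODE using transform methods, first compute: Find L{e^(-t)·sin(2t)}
First shifting: L{e^(at)f(t)} = F(s-a)
L{sin(2t)} = 2/(s² + 4)
Shift: 2/((s + 1)² + 4)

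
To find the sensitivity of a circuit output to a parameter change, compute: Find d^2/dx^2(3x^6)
Apply power rule 2 times:
d^1: 18x^5
d^2: 90x^4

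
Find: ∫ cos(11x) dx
Using substitution u=11x: ∫ cos(u) du/11=sin(u)/11+C

Answer: (1/11)sin(11x)+C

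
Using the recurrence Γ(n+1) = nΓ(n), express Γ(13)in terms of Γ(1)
Γ(13) = 12Γ(12) = 12·11Γ(11) = ... = 12!·Γ(1) = 479001600·Γ(1)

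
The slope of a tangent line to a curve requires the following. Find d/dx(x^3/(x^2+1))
Quotient rule: (f/g)' = (f'g - fg')/g²
f = x^3, f' = 3x^2
g = x^2+1, g' = 2x

Answer: (3x^2·(x^2+1)-2x^4)/(x^2+1)²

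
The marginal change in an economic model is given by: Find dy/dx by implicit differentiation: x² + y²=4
Differentiate both sides: 2x + 2y·(dy/dx)=0
Solve: dy/dx=-2x/(2y)=-x/y

Answer: dy/dx=-x/y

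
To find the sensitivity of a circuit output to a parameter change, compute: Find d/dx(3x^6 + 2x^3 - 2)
Power rule: d/dx(ax^n) = n·a·x^(n-1)
Term by term: 18·x^5+6·x^2

Answer: 18x^5+6x^2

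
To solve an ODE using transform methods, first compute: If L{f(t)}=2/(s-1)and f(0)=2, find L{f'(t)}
L{f'(t)}=s·F(s) - f(0)=2s/(s-1)-2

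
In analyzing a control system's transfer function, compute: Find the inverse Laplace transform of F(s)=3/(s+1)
L^(-1){3/(s-a)}=c·e^(at)
Here a=-1, c=3

Answer: 3e^(-t)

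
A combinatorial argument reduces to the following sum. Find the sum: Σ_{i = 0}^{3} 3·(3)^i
Geometric series: S=a(1 - r^n)/(1 - r)
a=3, r=3, n=4
S=3(1 - 81)/-2=120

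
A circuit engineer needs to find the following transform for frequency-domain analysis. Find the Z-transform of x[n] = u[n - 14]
Using the time-shift property: Z{u[n-14]} = z^(-14) * z/(z-1)
= z^(-13)/(z-1)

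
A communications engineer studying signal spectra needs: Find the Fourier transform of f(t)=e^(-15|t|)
Using the standard pair: F{e^(-a|t|)}=2a/(a^2+omega^2)
With a=15: F(omega)=30/(225+omega^2)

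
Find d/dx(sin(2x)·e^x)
Product rule: (fg)' = f'g + fg'
f = sin(2x), f' = 2·cos(2x)
g = e^x, g' = e^x

Answer: 2·cos(2x)·e^x + sin(2x)·e^x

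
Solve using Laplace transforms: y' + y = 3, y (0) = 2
Take L of both sides: sY(s) - 2 + Y(s) = 3/s
Y(s)(s + 1) = 3/s + 2
Y(s) = 3/(s(s + 1)) + 2/(s + 1)
Partial fractions: 3/(s(s + 1)) = 3/s - 3/(s + 1)
So Y(s) = 3/s - 1/(s + 1)
Inverse transform (L^(-1){1/s} = 1, L^(-1){1/(s + 1)} = e^(-t)):

Answer: y(t) = 3 - e^(-t)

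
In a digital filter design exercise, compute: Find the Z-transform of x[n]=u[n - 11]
Using the time-shift property: Z{u[n-11]}=z^(-11)*z/(z-1)
=z^(-10)/(z-1)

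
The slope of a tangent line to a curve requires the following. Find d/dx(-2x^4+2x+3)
Power rule: d/dx(ax^n)=n·a·x^(n-1)
Term by term: -8·x^3+2

Answer: -8x^3+2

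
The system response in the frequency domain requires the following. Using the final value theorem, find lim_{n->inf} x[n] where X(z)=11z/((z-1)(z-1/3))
Final value theorem: lim x[n]=lim_{z->1} (z-1)*X(z)
(z-1)*X(z)=11z/(z-1/3)
As z->1: 11/(1-1/3)=11/(2/3)=33/2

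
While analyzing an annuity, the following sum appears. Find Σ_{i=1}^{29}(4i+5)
=4·Σ i + 5·29=4·435 + 145=1885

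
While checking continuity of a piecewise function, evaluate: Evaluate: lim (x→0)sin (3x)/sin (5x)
sin(u) ≈ u for small u:
sin(3x)/sin(5x) ≈ 3x/(5x) = 3/5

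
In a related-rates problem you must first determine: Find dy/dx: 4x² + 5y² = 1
Differentiate: 8x+10y·(dy/dx)=0
dy/dx=-8x/(10y)=-(4/5)·(x/y)

Answer: dy/dx=-(4/5)·(x/y)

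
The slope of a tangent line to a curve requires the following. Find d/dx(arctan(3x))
d/dx[arctan(u)] = u'/(1+u²), u = 3x, u' = 3

Answer: 3/(1+9x²)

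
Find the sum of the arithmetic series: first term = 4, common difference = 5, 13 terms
Last term: a_n = 4 + (13 - 1)·5 = 64
Sum = n(a_1 + a_n)/2 = 13(4 + 64)/2 = 442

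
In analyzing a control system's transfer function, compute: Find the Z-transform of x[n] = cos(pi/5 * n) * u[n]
Z{cos(w0*n)*u[n]} = z(z - cos(w0))/(z^2 - 2z*cos(w0) + 1)
With w0 = pi/5: X(z) = z(z - cos(pi/5))/(z^2 - 2z*cos(pi/5) + 1)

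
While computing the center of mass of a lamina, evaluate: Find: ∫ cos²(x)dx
Using identity cos²(u) = (1 + cos(2u))/2:
∫ (1 + cos(2x))/2 dx = x/2 + sin(2x)/4 + C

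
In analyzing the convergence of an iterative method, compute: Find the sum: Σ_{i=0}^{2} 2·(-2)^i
Geometric series: S=a(1 - r^n)/(1 - r)
a=2, r=-2, n=3
S=2(1+8)/3=6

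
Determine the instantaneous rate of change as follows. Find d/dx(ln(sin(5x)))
Chain rule: d/dx[ln(u)] = u'/u where u = sin(5x)
u' = 5cos(5x)

Answer: (5cos(5x))/(sin(5x))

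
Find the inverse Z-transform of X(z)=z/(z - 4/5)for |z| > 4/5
Standard pair: z/(z-a) <-> a^n*u[n] for causal signals
With a = 4/5: x[n] = (4/5)^n*u[n]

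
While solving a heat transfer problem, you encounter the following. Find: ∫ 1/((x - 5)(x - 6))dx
Partial fractions: 1/((x-5)(x-6))=A/(x-5)+B/(x-6)
A=-1, B=1
∫ [-1· 1/(x-5)+1· 1/(x-6)] dx
=(1)[ln|x-6| - ln|x-5|]+C

Answer: ln|(x-6)/(x-5)|+C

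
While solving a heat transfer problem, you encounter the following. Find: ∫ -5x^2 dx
Using power rule: ∫ -5x^2 dx = -5/3 x^3 + C = (-5/3)x^3 + C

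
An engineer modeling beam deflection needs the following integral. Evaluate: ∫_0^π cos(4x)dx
Antiderivative: sin(4x)/4
Evaluate at bounds: [sin(4·π)/4] - [sin(4·0)/4]
=((0) - (0))/4=0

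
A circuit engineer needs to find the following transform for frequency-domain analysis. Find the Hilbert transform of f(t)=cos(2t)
The Hilbert transform shifts each frequency component by -pi/2.
H{cos(wt)}=sin(wt)
With w=2: H{cos(2t)}=sin(2t)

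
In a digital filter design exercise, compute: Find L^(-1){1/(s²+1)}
L^(-1){w/(s²+w²)} = sin(wt)
Here w = 1

Answer: sin(t)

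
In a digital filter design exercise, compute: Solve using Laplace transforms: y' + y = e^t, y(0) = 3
Take L: sY - 3+Y = 1/(s-1)
Y(s+1) = 1/(s-1)+3
Y = 1/((s-1)(s+1))+3/(s+1)
Partial fractions: 1/((s-1)(s+1)) = (1/2)/(s-1) - (1/2)/(s+1)
So Y = (1/2)/(s-1)+(5/2)/(s+1)
Inverse Laplace transform (L^(-1){1/(s-1)} = e^t, L^(-1){1/(s+1)} = e^(-t)):

Answer: y(t) = (1/2)·e^t+(5/2)·e^(-t)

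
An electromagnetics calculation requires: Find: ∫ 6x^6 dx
Using power rule: ∫ 6x^6 dx=6/7 x^7 + C=(6/7)x^7 + C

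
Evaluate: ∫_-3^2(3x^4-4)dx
Step 1: Find antiderivative F(x) = (3/5)x^5-4x
Step 2: F(2) - F(-3) = 56/5 - (-669/5) = 145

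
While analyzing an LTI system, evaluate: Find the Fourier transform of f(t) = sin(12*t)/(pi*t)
sin(W * t)/(pi * t) = (W/pi) * sinc(W * t/pi) is the impulse response of the ideal low-pass filter with cutoff W (here W = 12).
Its Fourier transform is a rectangular function:
F(omega) = 1 for |omega| < 12, 0 otherwise

Answer: rect(omega/24) [i.e., 1 for |omega| < 12, 0 otherwise]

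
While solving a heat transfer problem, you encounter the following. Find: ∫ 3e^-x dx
Since d/dx[e^-x] = - e^-x, we get -3e^-x+C

Answer: -3e^-x+C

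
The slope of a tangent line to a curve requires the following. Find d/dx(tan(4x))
Chain rule: d/dx[tan(u)] = sec²(u)·u' where u = 4x
u' = 4

Answer: 4·sec²(4x)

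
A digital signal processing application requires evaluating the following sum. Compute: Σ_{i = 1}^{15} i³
Using formula: Σ i^3 = [n(n+1)/2]² = [15·16/2]² = 14400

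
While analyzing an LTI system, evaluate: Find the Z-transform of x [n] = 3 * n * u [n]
Z{n*u[n]}=z/(z-1)^2
By linearity: Z{3*n*u[n]}=3z/(z-1)^2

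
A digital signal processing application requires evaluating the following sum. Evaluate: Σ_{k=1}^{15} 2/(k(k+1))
Partial fractions: 2/(k(k+1))=2/k - 2/(k+1)
Telescoping sum: 2(1-1/16)=2·15/16

Answer: 15/8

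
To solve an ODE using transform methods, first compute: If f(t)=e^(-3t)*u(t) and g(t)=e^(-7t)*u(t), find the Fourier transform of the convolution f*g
By the convolution theorem: F{f*g}=F(omega)*G(omega)
F(omega)=1/(3+j*omega), G(omega)=1/(7+j*omega)
F{f*g}=1/((3+j*omega)(7+j*omega))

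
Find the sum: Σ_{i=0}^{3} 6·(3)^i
Geometric series: S=a(1 - r^n)/(1 - r)
a=6, r=3, n=4
S=6(1-81)/-2=240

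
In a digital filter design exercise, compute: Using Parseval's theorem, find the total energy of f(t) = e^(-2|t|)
Parseval's theorem: E = integral |f(t)|^2 dt = (1/2pi) integral |F(omega)|^2 domega
E = integral_{-inf}^{inf} e^(-4|t|) dt = 2 * integral_0^inf e^(-4t) dt = 2/(2 * 2) = 1/2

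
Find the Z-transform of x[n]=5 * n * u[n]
Z{n*u[n]} = z/(z-1)^2
By linearity: Z{5*n*u[n]} = 5z/(z-1)^2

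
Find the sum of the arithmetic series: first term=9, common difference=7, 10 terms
Last term: a_n = 9+(10-1)·7 = 72
Sum = n(a_1+a_n)/2 = 10(9+72)/2 = 405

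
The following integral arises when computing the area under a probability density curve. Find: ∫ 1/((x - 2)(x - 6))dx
Partial fractions: 1/((x-2)(x-6)) = A/(x-2)+B/(x-6)
A = -1/4, B = 1/4
∫ [-1/4· 1/(x-2)+1/4· 1/(x-6)] dx
= (1/4)[ln|x-6| - ln|x-2|]+C

Answer: (1/4)·ln|(x-6)/(x-2)|+C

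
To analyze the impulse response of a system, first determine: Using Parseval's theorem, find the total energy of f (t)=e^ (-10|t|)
Parseval's theorem: E = integral |f(t)|^2 dt = (1/2pi) integral |F(omega)|^2 domega
E = integral_{-inf}^{inf} e^(-20|t|) dt = 2*integral_0^inf e^(-20t) dt = 2/(2*10) = 1/10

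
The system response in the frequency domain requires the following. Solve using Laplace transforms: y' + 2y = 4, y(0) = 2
Take L of both sides: sY(s) - 2 + 2Y(s) = 4/s
Y(s)(s + 2) = 4/s + 2
Y(s) = 4/(s(s + 2)) + 2/(s + 2)
Partial fractions: 4/(s(s + 2)) = 2/s - 2/(s + 2)
So Y(s) = 2/s
Inverse transform (L^(-1){1/s} = 1, L^(-1){1/(s + 2)} = e^(-2t)):

Answer: y(t) = 2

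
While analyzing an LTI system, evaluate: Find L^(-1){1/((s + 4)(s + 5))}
Partial fractions: 1/((s+4)(s+5))=A/(s+4)+B/(s+5)
Cover-up: A=1/(s+5)|_{s=-4}=1; B=1/(s+4)|_{s=-5}=-1
L^(-1)=e^(-4t) - e^(-5t)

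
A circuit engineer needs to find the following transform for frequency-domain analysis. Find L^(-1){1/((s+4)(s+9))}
Partial fractions: 1/((s + 4)(s + 9)) = A/(s + 4) + B/(s + 9)
Cover-up: A = 1/(s + 9)|_{s = -4} = 1/5; B = 1/(s + 4)|_{s = -9} = -1/5
L^(-1) = (1/5)e^(-4t) - (1/5)e^(-9t)

Answer: (1/5)(e^(-4t) - e^(-9t))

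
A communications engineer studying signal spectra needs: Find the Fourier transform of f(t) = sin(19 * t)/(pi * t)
sin(W * t)/(pi * t) = (W/pi) * sinc(W * t/pi) is the impulse response of the ideal low-pass filter with cutoff W (here W = 19).
Its Fourier transform is a rectangular function:
F(omega) = 1 for |omega| < 19, 0 otherwise

Answer: rect(omega/38) [i.e., 1 for |omega| < 19, 0 otherwise]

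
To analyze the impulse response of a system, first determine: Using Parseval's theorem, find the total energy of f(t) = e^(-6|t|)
Parseval's theorem: E=integral |f(t)|^2 dt=(1/2pi) integral |F(omega)|^2 domega
E=integral_{-inf}^{inf} e^(-12|t|) dt=2 * integral_0^inf e^(-12t) dt=2/(2 * 6)=1/6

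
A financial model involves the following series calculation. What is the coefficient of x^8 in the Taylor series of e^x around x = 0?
Taylor series of e^x = Σ x^n/n!
Coefficient of x^8 = 1/8! = 1/40320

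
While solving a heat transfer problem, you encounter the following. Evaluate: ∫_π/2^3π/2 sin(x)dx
Antiderivative: -cos(x)
Evaluate at bounds: [-cos(1·3π/2)/1] - [-cos(1·π/2)/1]
= (-(0) + (0))/1 = 0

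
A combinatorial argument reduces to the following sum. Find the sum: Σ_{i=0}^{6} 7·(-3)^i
Geometric series: S = a(1 - r^n)/(1 - r)
a = 7, r = -3, n = 7
S = 7(1 + 2187)/4 = 3829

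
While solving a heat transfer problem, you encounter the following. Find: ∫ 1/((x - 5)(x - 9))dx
Partial fractions: 1/((x-5)(x-9))=A/(x-5)+B/(x-9)
A=-1/4, B=1/4
∫ [-1/4· 1/(x-5)+1/4· 1/(x-9)] dx
=(1/4)[ln|x-9| - ln|x-5|]+C

Answer: (1/4)·ln|(x-9)/(x-5)|+C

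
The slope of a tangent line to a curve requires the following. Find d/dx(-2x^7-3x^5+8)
Power rule: d/dx(ax^n)=n·a·x^(n-1)
Term by term: -14·x^6 - 15·x^4

Answer: -14x^6 - 15x^4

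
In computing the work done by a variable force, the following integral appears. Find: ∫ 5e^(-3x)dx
Since d/dx[e^(-3x)]=-3e^(-3x), we get -5/3 e^(-3x)+C

Answer: (-5/3)e^(-3x)+C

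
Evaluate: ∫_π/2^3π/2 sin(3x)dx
Antiderivative: -cos(3x)/3
Evaluate at bounds: [-cos(3·3π/2)/3] - [-cos(3·π/2)/3]
= (-(0)+(0))/3 = 0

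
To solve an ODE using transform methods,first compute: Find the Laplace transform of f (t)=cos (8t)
L{cos(wt)}=s/(s²+w²)
L{cos(8t)}=s/(s²+64)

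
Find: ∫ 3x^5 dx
Using power rule: ∫ 3x^5 dx = 3/6 x^6 + C = (1/2)x^6 + C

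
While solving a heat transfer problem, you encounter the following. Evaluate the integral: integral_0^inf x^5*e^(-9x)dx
This is a Gamma integral. Substitute u=9x (du=9 dx):
integral_0^inf x^5*e^(-9x) dx=(1/9^6) integral_0^inf u^5*e^(-u) du
=Gamma(6)/9^6=5!/9^6=120/531441

Answer: 40/177147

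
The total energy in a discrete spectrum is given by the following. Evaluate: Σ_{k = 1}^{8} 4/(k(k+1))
Partial fractions: 4/(k(k+1)) = 4/k - 4/(k+1)
Telescoping sum: 4(1-1/9) = 4·8/9

Answer: 32/9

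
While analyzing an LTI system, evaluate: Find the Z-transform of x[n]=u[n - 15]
Using the time-shift property: Z{u[n-15]}=z^(-15) * z/(z-1)
=z^(-14)/(z-1)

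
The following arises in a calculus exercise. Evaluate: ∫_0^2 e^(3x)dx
Antiderivative: (1/3)e^(3x)
Evaluate: (1/3)(e^6-1)

Answer: (e^6-1)/3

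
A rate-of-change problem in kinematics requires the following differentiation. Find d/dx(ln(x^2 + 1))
Chain rule: d/dx[ln(u)]=u'/u where u=x^2 + 1
u'=2x

Answer: (2x)/(x^2 + 1)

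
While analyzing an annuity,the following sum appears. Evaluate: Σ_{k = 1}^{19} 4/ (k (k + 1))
Partial fractions: 4/(k(k + 1)) = 4/k - 4/(k + 1)
Telescoping sum: 4(1 - 1/20) = 4·19/20

Answer: 19/5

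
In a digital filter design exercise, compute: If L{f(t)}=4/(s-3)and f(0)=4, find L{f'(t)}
L{f'(t)}=s·F(s) - f(0)=4s/(s-3)-4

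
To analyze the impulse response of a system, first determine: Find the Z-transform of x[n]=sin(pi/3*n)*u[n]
Z{sin(w0 * n) * u[n]} = z * sin(w0)/(z^2-2z * cos(w0)+1)
With w0 = pi/3: X(z) = z * sin(pi/3)/(z^2-2z * cos(pi/3)+1)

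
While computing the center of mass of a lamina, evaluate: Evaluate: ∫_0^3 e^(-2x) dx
Antiderivative: (1/(-2))e^(-2x)
Evaluate: (1/(-2))(e^-6-1)

Answer: (e^-6-1)/(-2)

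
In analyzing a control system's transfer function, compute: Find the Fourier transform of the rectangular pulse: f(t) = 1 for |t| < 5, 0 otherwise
F(omega) = integral from -5 to 5 of e^(-j * omega * t) dt
= 2 * sin(5 * omega)/omega = 10 * sinc(5 * omega/pi)

Answer: 2 * sin(5 * omega)/omega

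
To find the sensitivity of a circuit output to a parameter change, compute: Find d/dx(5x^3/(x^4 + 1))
Quotient rule: (f/g)'=(f'g - fg')/g²
f=5x^3, f'=15x^2
g=x^4+1, g'=4x^3

Answer: (15x^2·(x^4+1)-20x^6)/(x^4+1)²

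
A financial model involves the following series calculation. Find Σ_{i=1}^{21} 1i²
=1·n(n + 1)(2n + 1)/6=1·21·22·43/6=3311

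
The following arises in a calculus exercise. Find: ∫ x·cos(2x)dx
By parts: u = x, dv = cos(2x) dx
du = dx, v = sin(2x)/2
= x·sin(2x)/2+cos(2x)/2²+C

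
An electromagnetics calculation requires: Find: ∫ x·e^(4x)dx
Integration by parts: u = x, dv = e^(4x) dx
du = dx, v = e^(4x)/4
= x·e^(4x)/4 - ∫ e^(4x)/4 dx
= x·e^(4x)/4 - e^(4x)/16+C

Answer: e^(4x)(x/4-1/16)+C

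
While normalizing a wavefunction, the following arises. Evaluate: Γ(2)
Γ(n) = (n-1)! for positive integers
Γ(2) = 1! = 1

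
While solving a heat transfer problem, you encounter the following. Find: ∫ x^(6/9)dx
Power rule: ∫ x^(2/3) dx=x^(5/3)/(5/3) + C

Answer: (3/5)·x^(5/3) + C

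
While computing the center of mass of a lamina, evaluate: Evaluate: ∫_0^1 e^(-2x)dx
Antiderivative: (1/(-2))e^(-2x)
Evaluate: (1/(-2))(e^-2 - 1)

Answer: (e^-2 - 1)/(-2)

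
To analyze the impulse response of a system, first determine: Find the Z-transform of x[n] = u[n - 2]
Using the time-shift property: Z{u[n-2]}=z^(-2) * z/(z-1)
=z^(-1)/(z-1)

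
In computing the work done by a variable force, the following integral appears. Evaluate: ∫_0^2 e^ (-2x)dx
Antiderivative: (1/(-2))e^(-2x)
Evaluate: (1/(-2))(e^-4-1)

Answer: (e^-4-1)/(-2)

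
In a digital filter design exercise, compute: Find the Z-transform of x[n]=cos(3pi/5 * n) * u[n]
Z{cos(w0 * n) * u[n]}=z(z - cos(w0))/(z^2-2z * cos(w0)+1)
With w0=3pi/5: X(z)=z(z - cos(3pi/5))/(z^2-2z * cos(3pi/5)+1)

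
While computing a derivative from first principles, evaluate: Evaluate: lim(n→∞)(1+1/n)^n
This is the definition of e^1: lim(1 + 1/n)^n = e^1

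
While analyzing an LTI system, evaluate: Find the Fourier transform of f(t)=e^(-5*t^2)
The Fourier transform of a Gaussian e^(-a*t^2) is sqrt(pi/a)*e^(-omega^2/(4a)).
With a=5: F(omega)=sqrt(pi/5)*e^(-omega^2/20)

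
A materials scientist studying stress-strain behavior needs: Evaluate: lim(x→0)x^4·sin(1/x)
Squeeze theorem: -|x^4| ≤ x^4·sin(1/x) ≤ |x^4|
Since x^4 → 0 as x → 0, by squeeze theorem the limit is 0

Answer: 0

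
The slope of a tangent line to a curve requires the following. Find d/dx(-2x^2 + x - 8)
Power rule: d/dx(ax^n) = n·a·x^(n-1)
Term by term: -4·x+1

Answer: -4x+1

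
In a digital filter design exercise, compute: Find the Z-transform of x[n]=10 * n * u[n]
Z{n * u[n]}=z/(z-1)^2
By linearity: Z{10 * n * u[n]}=10z/(z-1)^2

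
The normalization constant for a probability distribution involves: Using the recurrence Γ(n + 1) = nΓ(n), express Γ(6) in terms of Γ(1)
Γ(6)=5Γ(5)=5·4Γ(4)=...=5!·Γ(1)=120·Γ(1)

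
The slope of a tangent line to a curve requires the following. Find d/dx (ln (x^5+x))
Chain rule: d/dx[ln(u)]=u'/u where u=x^5+x
u'=5x^4+1

Answer: (5x^4+1)/(x^5+x)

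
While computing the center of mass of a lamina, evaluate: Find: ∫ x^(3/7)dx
Power rule: ∫ x^(3/7) dx=x^(10/7)/(10/7)+C

Answer: (7/10)·x^(10/7)+C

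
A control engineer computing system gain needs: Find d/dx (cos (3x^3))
Chain rule: d/dx[cos(u)] = -sin(u)·u' where u = 3x^3
u' = 9x^2

Answer: -9x^2·sin(3x^3)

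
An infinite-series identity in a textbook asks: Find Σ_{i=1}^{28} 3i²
= 3·n(n + 1)(2n + 1)/6 = 3·28·29·57/6 = 23142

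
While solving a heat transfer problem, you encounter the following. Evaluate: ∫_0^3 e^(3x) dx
Antiderivative: (1/3)e^(3x)
Evaluate: (1/3)(e^9 - 1)

Answer: (e^9 - 1)/3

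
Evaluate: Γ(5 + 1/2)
Γ(n+1/2) = (2n)!√π/(4^n·n!)
= 3628800√π/(1024·120) = (945/32)·√π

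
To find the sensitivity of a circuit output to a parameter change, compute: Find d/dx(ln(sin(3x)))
Chain rule: d/dx[ln(u)]=u'/u where u=sin(3x)
u'=3cos(3x)

Answer: (3cos(3x))/(sin(3x))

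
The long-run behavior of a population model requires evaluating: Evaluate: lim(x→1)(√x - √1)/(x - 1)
Multiply by conjugate (√x+√1)/(√x+√1):
= (x - 1)/((x - 1)(√x+√1)) = 1/(√x+√1)
As x → 1: 1/(2√1)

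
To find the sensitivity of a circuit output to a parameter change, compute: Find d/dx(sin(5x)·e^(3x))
Product rule: (fg)' = f'g+fg'
f = sin(5x), f' = 5·cos(5x)
g = e^(3x), g' = 3·e^(3x)

Answer: 5·cos(5x)·e^(3x)+3·sin(5x)·e^(3x)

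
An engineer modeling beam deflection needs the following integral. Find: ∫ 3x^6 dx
Using power rule: ∫ 3x^6 dx = 3/7 x^7+C = (3/7)x^7+C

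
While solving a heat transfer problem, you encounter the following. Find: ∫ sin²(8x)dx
Using identity sin²(u)=(1 - cos(2u))/2:
∫ (1 - cos(16x))/2 dx=x/2 - sin(16x)/32+C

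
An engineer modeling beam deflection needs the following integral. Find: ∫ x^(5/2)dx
Power rule: ∫ x^(5/2) dx=x^(7/2)/(7/2)+C

Answer: (2/7)·x^(7/2)+C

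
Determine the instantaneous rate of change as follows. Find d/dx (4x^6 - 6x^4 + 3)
Power rule: d/dx(ax^n) = n·a·x^(n-1)
Term by term: 24·x^5-24·x^3

Answer: 24x^5-24x^3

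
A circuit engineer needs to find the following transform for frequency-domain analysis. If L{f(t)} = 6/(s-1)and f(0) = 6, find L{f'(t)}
L{f'(t)}=s·F(s) - f(0)=6s/(s-1)-6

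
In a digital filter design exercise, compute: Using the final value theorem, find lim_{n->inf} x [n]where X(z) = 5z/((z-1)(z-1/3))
Final value theorem: lim x[n] = lim_{z->1} (z-1)*X(z)
(z-1)*X(z) = 5z/(z-1/3)
As z->1: 5/(1-1/3) = 5/(2/3) = 15/2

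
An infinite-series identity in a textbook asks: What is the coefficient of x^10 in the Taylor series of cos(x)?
cos(x) = Σ (-1)^k x^(2k)/(2k)!
For x^10: (-1)^5/10! = -1/3628800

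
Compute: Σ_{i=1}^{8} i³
Using formula: Σ i^3 = [n(n+1)/2]² = [8·9/2]² = 1296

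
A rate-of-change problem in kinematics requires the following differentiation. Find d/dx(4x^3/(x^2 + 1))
Quotient rule: (f/g)' = (f'g - fg')/g²
f = 4x^3, f' = 12x^2
g = x^2 + 1, g' = 2x

Answer: (12x^2·(x^2 + 1) - 8x^4)/(x^2 + 1)²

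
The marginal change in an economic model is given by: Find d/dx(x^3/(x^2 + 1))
Quotient rule: (f/g)' = (f'g - fg')/g²
f = x^3, f' = 3x^2
g = x^2 + 1, g' = 2x

Answer: (3x^2·(x^2 + 1) - 2x^4)/(x^2 + 1)²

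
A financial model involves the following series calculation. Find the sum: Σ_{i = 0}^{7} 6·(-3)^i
Geometric series: S=a(1 - r^n)/(1 - r)
a=6, r=-3, n=8
S=6(1-6561)/4=-9840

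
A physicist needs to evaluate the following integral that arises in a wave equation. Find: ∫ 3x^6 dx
Using power rule: ∫ 3x^6 dx = 3/7 x^7+C = (3/7)x^7+C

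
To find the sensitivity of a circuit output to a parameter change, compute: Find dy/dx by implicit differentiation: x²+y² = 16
Differentiate both sides: 2x + 2y·(dy/dx) = 0
Solve: dy/dx = -2x/(2y) = -x/y

Answer: dy/dx = -x/y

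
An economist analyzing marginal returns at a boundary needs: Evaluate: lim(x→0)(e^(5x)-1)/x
L'Hôpital (0/0): lim 5e^(5x)/1 = 5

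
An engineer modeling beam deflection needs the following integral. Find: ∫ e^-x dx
Since d/dx[e^-x] = - e^-x, we get -1e^-x+C

Answer: -e^-x+C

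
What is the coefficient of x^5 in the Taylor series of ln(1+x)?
ln(1 + x) = Σ (-1)^(n + 1) x^n/n
Coefficient of x^5 = (-1)^6/5 = 1/5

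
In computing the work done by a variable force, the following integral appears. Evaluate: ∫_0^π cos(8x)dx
Antiderivative: sin(8x)/8
Evaluate at bounds: [sin(8·π)/8] - [sin(8·0)/8]
=((0) - (0))/8=0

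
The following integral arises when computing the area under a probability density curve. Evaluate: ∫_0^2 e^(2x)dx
Antiderivative: (1/2)e^(2x)
Evaluate: (1/2)(e^4 - 1)

Answer: (e^4 - 1)/2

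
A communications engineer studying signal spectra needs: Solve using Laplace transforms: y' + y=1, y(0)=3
Take L of both sides: sY(s)-3+Y(s) = 1/s
Y(s)(s+1) = 1/s+3
Y(s) = 1/(s(s+1))+3/(s+1)
Partial fractions: 1/(s(s+1)) = 1/s - 1/(s+1)
So Y(s) = 1/s+2/(s+1)
Inverse transform (L^(-1){1/s} = 1, L^(-1){1/(s+1)} = e^(-t)):

Answer: y(t) = 1+2·e^(-t)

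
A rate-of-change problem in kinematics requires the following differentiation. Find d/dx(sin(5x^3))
Chain rule: d/dx[sin(u)]=cos(u)·u' where u=5x^3
u'=15x^2

Answer: 15x^2·cos(5x^3)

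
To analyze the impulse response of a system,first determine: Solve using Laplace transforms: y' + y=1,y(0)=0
Take L of both sides: sY(s)-0+Y(s) = 1/s
Y(s)(s+1) = 1/s+0
Y(s) = 1/(s(s+1))+0/(s+1)
Partial fractions: 1/(s(s+1)) = 1/s - 1/(s+1)
So Y(s) = 1/s - 1/(s+1)
Inverse transform (L^(-1){1/s} = 1, L^(-1){1/(s+1)} = e^(-t)):

Answer: y(t) = 1 - e^(-t)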